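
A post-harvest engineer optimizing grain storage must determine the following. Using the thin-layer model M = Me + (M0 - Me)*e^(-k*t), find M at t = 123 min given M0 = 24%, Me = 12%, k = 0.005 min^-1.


M = Me + (M0 - Me) * e^(-k*t)
  = 12 + (24 - 12) * e^(-0.005*123)
  = 12 + 12 * e^(-0.615)
  = 12 + 12 * 0.54064
  = 12 + 6.4877
  = 18.49%


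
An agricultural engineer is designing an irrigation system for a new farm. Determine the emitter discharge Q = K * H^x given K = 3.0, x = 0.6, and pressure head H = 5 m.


Q = K * H^x
  = 3.0 * 5^0.6
  = 3.0 * 2.6265
  = 7.88 L/h


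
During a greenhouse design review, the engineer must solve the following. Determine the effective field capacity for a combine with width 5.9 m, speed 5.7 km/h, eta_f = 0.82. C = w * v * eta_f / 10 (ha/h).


C = w * v * eta_f / 10
  = 5.9 * 5.7 * 0.82 / 10
  = 27.58 / 10
  = 2.76 ha/h


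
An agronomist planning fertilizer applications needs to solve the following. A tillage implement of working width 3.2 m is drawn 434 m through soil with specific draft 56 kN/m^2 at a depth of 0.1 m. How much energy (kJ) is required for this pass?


E = k * d * w * L
  = 56 * 0.1 * 3.2 * 434
  = 7777.28 kJ


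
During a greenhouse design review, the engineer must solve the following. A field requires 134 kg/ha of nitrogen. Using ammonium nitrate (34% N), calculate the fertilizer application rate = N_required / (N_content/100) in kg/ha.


Rate = N_required / (N_content / 100)
     = 134 / (34 / 100)
     = 134 / 0.34
     = 394.12 kg/ha


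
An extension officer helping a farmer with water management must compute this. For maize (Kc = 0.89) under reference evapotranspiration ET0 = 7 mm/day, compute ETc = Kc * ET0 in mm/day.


ETc = Kc * ET0
    = 0.89 * 7
    = 6.23 mm/day


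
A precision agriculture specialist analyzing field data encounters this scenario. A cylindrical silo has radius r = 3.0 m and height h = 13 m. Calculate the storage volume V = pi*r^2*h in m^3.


V = pi * r^2 * h
  = pi * 3.0^2 * 13
  = pi * 9 * 13
  = 367.57 m^3


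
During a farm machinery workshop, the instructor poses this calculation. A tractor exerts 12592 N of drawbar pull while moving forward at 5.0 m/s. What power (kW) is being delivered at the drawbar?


P = F * v / 1000
  = 12592 * 5.0 / 1000
  = 62960 / 1000
  = 62.96 kW


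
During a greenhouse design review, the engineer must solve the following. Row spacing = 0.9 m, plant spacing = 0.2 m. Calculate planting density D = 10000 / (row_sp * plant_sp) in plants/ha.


D = 10000 / (row_sp * plant_sp)
  = 10000 / (0.9 * 0.2)
  = 10000 / 0.1800
  = 55555.56 plants/ha


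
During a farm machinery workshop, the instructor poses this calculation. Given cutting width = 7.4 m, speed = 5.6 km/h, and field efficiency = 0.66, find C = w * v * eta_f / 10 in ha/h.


C = w * v * eta_f / 10
  = 7.4 * 5.6 * 0.66 / 10
  = 27.35 / 10
  = 2.74 ha/h


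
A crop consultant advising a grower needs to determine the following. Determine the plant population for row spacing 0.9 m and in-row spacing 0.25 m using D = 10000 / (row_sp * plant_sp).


D = 10000 / (row_sp * plant_sp)
  = 10000 / (0.9 * 0.25)
  = 10000 / 0.2250
  = 44444.44 plants/ha


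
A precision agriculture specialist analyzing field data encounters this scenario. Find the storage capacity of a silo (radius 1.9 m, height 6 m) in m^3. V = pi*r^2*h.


V = pi * r^2 * h
  = pi * 1.9^2 * 6
  = pi * 3.61 * 6
  = 68.05 m^3


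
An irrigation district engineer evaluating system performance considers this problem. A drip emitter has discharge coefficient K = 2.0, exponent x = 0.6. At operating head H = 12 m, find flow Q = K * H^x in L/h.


Q = K * H^x
  = 2.0 * 12^0.6
  = 2.0 * 4.4413
  = 8.88 L/h


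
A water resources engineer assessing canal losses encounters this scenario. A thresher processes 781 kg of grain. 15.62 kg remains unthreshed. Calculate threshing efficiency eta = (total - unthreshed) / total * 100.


eta = (total - unthreshed) / total * 100
    = (781 - 15.62) / 781 * 100
    = 765.38 / 781 * 100
    = 98%


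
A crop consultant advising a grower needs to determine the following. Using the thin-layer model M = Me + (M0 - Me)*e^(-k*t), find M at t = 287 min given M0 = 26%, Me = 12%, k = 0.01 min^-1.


M = Me + (M0 - Me) * e^(-k*t)
  = 12 + (26 - 12) * e^(-0.01*287)
  = 12 + 14 * e^(-2.870)
  = 12 + 14 * 0.05670
  = 12 + 0.7938
  = 12.79%


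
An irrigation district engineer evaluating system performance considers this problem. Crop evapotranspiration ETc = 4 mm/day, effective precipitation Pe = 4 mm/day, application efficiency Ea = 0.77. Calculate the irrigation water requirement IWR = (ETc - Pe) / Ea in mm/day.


IWR = (ETc - Pe) / Ea
    = (4 - 4) / 0.77
    = 0 / 0.77
    = 0 mm/day


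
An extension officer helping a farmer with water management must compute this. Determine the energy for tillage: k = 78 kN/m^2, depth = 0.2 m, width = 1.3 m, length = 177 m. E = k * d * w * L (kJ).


E = k * d * w * L
  = 78 * 0.2 * 1.3 * 177
  = 3589.56 kJ


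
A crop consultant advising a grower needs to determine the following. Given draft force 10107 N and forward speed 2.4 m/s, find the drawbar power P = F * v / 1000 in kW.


P = F * v / 1000
  = 10107 * 2.4 / 1000
  = 24256.80 / 1000
  = 24.26 kW


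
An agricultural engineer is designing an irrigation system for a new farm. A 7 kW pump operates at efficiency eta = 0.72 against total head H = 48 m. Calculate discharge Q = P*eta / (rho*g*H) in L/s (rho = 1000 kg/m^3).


Q = (P * 1000 * eta) / (rho * g * H)
  = (7 * 1000 * 0.72) / (1000 * 9.81 * 48)
  = 5040 / 470880
  = 0.01070 m^3/s = 10.70 L/s


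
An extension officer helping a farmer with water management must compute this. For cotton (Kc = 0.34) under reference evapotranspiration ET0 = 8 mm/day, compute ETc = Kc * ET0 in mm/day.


ETc = Kc * ET0
    = 0.34 * 8
    = 2.72 mm/day


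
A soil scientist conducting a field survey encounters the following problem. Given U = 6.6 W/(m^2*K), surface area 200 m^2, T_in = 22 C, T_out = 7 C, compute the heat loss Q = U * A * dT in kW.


dT = 22 - (7) = 15 K
Q = U * A * dT
  = 6.6 * 200 * 15
  = 19800 W = 19.80 kW


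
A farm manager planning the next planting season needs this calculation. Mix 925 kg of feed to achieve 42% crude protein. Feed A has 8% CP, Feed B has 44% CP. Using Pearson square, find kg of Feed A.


parts_A = CP_b - target = 44 - 42 = 2
parts_B = target - CP_a = 42 - 8 = 34
total_parts = 2 + 34 = 36
Feed A = 925 * 2 / 36 = 51.39 kg
Feed B = 925 * 34 / 36 = 873.61 kg

51.39 kg


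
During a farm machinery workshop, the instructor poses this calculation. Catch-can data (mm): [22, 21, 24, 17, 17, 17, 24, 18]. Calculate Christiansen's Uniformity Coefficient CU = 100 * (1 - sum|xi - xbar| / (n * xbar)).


xbar = 160 / 8 = 20
sum|xi - xbar| = 22
CU = 100 * (1 - 22 / (8 * 20))
   = 100 * (1 - 0.1375)
   = 86.25%


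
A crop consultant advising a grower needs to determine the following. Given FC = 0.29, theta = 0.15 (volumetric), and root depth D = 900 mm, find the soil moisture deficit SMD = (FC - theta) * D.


SMD = (FC - theta) * D
    = (0.29 - 0.15) * 900
    = 0.140 * 900
    = 126 mm


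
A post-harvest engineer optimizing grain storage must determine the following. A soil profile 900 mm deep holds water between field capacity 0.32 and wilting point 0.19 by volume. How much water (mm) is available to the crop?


AW = (FC - WP) * D
   = (0.32 - 0.19) * 900
   = 0.13 * 900
   = 117 mm


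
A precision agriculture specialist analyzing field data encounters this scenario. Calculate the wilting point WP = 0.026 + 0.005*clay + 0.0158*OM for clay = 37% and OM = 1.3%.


WP = 0.026 + 0.005*37 + 0.0158*1.3
   = 0.026 + 0.1850 + 0.0205
   = 0.2315


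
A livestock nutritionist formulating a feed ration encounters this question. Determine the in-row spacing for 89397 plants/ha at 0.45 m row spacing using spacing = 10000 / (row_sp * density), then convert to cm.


spacing = 10000 / (row_sp * density)
        = 10000 / (0.45 * 89397)
        = 10000 / 40228.65
        = 0.24858 m = 24.86 cm


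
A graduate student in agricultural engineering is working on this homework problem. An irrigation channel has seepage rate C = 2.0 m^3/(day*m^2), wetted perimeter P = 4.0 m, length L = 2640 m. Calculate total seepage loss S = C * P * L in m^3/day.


S = C * P * L
  = 2.0 * 4.0 * 2640
  = 21120 m^3/day


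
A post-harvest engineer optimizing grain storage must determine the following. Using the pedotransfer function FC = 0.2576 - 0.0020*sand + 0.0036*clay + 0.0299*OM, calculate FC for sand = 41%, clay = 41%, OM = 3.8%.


FC = 0.2576 - 0.0020*41 + 0.0036*41 + 0.0299*3.8
   = 0.2576 - 0.0820 + 0.1476 + 0.1136
   = 0.4368


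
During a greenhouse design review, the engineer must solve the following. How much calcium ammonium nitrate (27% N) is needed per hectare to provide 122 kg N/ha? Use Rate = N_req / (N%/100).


Rate = N_required / (N_content / 100)
     = 122 / (27 / 100)
     = 122 / 0.27
     = 451.85 kg/ha


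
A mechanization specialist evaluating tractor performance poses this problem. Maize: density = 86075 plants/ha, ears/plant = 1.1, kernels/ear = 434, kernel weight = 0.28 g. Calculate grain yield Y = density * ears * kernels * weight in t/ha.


Y = density * ears * kernels * kw
  = 86075 * 1.1 * 434 * 0.28 g/ha
  = 11505817.40 g/ha
  = 11505.82 kg/ha = 11.51 t/ha


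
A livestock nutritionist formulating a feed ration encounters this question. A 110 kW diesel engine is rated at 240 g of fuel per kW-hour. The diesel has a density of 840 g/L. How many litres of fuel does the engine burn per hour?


FC = P * BSFC / rho_fuel
   = 110 * 240 / 840
   = 26400 / 840
   = 31.43 L/h


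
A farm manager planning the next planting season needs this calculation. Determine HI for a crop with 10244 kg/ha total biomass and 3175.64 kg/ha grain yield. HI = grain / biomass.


HI = grain_yield / biomass
   = 3175.64 / 10244
   = 0.31


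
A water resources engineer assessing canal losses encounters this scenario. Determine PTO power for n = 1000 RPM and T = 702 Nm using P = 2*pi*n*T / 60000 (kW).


P = 2*pi*n*T / 60000
  = 2*pi * 1000 * 702 / 60000
  = 4410796.09 / 60000
  = 73.51 kW


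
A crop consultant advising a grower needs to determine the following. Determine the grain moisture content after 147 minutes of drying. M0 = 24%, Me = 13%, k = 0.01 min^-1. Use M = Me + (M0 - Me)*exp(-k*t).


M = Me + (M0 - Me) * e^(-k*t)
  = 13 + (24 - 13) * e^(-0.01*147)
  = 13 + 11 * e^(-1.470)
  = 13 + 11 * 0.22993
  = 13 + 2.5292
  = 15.53%


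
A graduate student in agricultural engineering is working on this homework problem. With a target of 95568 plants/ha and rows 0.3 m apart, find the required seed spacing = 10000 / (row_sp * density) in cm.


spacing = 10000 / (row_sp * density)
        = 10000 / (0.3 * 95568)
        = 10000 / 28670.40
        = 0.34879 m = 34.88 cm


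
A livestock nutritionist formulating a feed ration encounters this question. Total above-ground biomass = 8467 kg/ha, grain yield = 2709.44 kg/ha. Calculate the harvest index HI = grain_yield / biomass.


HI = grain_yield / biomass
   = 2709.44 / 8467
   = 0.32


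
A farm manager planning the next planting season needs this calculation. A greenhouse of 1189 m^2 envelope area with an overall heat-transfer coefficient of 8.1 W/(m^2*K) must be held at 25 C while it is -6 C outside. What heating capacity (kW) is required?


dT = 25 - (-6) = 31 K
Q = U * A * dT
  = 8.1 * 1189 * 31
  = 298557.90 W = 298.56 kW


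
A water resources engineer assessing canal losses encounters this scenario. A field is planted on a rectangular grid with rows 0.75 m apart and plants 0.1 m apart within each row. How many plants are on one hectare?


D = 10000 / (row_sp * plant_sp)
  = 10000 / (0.75 * 0.1)
  = 10000 / 0.0750
  = 133333.33 plants/ha


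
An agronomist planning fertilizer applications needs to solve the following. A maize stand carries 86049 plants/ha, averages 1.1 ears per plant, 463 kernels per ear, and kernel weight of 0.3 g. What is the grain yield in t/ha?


Y = density * ears * kernels * kw
  = 86049 * 1.1 * 463 * 0.3 g/ha
  = 13147426.71 g/ha
  = 13147.43 kg/ha = 13.15 t/ha


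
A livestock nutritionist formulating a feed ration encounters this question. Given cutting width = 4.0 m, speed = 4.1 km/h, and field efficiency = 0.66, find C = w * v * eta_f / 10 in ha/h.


C = w * v * eta_f / 10
  = 4.0 * 4.1 * 0.66 / 10
  = 10.82 / 10
  = 1.08 ha/h


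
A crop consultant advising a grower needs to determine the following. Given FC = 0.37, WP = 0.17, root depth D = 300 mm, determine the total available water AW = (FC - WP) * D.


AW = (FC - WP) * D
   = (0.37 - 0.17) * 300
   = 0.20 * 300
   = 60 mm


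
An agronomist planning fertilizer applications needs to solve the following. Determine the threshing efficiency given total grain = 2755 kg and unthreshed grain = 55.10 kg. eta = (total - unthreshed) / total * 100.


eta = (total - unthreshed) / total * 100
    = (2755 - 55.10) / 2755 * 100
    = 2699.90 / 2755 * 100
    = 98%


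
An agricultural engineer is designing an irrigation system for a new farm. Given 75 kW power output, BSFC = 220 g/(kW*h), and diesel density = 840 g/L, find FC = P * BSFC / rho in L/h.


FC = P * BSFC / rho_fuel
   = 75 * 220 / 840
   = 16500 / 840
   = 19.64 L/h


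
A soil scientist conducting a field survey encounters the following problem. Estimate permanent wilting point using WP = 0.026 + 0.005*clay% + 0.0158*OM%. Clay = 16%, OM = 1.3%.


WP = 0.026 + 0.005*16 + 0.0158*1.3
   = 0.026 + 0.0800 + 0.0205
   = 0.1265


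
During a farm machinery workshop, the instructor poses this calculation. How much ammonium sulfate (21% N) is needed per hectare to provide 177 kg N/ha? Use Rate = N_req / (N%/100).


Rate = N_required / (N_content / 100)
     = 177 / (21 / 100)
     = 177 / 0.21
     = 842.86 kg/ha


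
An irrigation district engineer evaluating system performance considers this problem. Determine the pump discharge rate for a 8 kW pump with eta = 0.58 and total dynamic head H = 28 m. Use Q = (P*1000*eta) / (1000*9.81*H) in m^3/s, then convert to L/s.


Q = (P * 1000 * eta) / (rho * g * H)
  = (8 * 1000 * 0.58) / (1000 * 9.81 * 28)
  = 4640 / 274680
  = 0.01689 m^3/s = 16.89 L/s


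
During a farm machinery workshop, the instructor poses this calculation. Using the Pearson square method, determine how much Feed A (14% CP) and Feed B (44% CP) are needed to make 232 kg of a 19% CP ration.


parts_A = CP_b - target = 44 - 19 = 25
parts_B = target - CP_a = 19 - 14 = 5
total_parts = 25 + 5 = 30
Feed A = 232 * 25 / 30 = 193.33 kg
Feed B = 232 * 5 / 30 = 38.67 kg

193.33 kg


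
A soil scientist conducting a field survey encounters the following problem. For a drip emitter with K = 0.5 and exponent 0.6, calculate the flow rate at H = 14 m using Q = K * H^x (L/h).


Q = K * H^x
  = 0.5 * 14^0.6
  = 0.5 * 4.8717
  = 2.44 L/h


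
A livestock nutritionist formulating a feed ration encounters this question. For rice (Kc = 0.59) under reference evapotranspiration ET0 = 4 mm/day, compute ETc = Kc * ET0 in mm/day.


ETc = Kc * ET0
    = 0.59 * 4
    = 2.36 mm/day


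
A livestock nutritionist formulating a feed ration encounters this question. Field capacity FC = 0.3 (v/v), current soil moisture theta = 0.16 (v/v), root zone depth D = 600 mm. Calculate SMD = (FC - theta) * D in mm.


SMD = (FC - theta) * D
    = (0.3 - 0.16) * 600
    = 0.140 * 600
    = 84 mm


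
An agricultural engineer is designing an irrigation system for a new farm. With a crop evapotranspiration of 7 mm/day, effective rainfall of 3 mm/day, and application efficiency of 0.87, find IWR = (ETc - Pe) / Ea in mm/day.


IWR = (ETc - Pe) / Ea
    = (7 - 3) / 0.87
    = 4 / 0.87
    = 4.60 mm/day


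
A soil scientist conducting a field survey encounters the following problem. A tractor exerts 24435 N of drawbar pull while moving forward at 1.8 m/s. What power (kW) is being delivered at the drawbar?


P = F * v / 1000
  = 24435 * 1.8 / 1000
  = 43983 / 1000
  = 43.98 kW


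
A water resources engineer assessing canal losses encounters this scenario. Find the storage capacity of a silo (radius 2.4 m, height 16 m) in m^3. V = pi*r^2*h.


V = pi * r^2 * h
  = pi * 2.4^2 * 16
  = pi * 5.76 * 16
  = 289.53 m^3


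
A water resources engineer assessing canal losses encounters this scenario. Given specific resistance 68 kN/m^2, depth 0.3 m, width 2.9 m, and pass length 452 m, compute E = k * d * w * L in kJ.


E = k * d * w * L
  = 68 * 0.3 * 2.9 * 452
  = 26740.32 kJ


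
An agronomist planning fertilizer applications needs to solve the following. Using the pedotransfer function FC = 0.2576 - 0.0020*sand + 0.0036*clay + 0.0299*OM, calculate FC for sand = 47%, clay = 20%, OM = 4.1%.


FC = 0.2576 - 0.0020*47 + 0.0036*20 + 0.0299*4.1
   = 0.2576 - 0.0940 + 0.0720 + 0.1226
   = 0.3582


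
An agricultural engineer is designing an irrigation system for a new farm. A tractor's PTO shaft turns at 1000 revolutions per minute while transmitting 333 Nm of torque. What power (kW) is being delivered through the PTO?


P = 2*pi*n*T / 60000
  = 2*pi * 1000 * 333 / 60000
  = 2092300.71 / 60000
  = 34.87 kW


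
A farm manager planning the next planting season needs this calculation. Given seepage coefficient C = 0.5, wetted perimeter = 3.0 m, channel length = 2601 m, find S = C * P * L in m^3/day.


S = C * P * L
  = 0.5 * 3.0 * 2601
  = 3901.50 m^3/day


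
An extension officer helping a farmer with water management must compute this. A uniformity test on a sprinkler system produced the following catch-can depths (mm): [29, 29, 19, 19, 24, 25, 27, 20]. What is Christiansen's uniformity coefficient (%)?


xbar = 192 / 8 = 24
sum|xi - xbar| = 28
CU = 100 * (1 - 28 / (8 * 24))
   = 100 * (1 - 0.1458)
   = 85.42%


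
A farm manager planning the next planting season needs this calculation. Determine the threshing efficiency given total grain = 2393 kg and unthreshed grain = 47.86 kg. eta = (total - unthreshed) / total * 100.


eta = (total - unthreshed) / total * 100
    = (2393 - 47.86) / 2393 * 100
    = 2345.14 / 2393 * 100
    = 98%


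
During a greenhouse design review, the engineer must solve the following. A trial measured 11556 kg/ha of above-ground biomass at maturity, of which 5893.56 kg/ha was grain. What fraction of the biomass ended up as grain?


HI = grain_yield / biomass
   = 5893.56 / 11556
   = 0.51


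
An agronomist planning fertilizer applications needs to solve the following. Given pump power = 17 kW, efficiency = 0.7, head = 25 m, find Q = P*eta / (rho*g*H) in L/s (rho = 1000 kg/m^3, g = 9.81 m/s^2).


Q = (P * 1000 * eta) / (rho * g * H)
  = (17 * 1000 * 0.7) / (1000 * 9.81 * 25)
  = 11900 / 245250
  = 0.04852 m^3/s = 48.52 L/s


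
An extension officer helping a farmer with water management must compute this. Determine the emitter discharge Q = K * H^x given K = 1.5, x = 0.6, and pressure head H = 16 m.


Q = K * H^x
  = 1.5 * 16^0.6
  = 1.5 * 5.2780
  = 7.92 L/h


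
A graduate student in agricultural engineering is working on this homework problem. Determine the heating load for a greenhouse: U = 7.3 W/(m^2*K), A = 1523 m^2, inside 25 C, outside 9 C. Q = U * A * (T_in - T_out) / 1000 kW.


dT = 25 - (9) = 16 K
Q = U * A * dT
  = 7.3 * 1523 * 16
  = 177886.40 W = 177.89 kW


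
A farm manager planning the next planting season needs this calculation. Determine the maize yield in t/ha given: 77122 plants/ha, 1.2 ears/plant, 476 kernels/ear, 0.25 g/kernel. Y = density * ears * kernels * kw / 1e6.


Y = density * ears * kernels * kw
  = 77122 * 1.2 * 476 * 0.25 g/ha
  = 11013021.60 g/ha
  = 11013.02 kg/ha = 11.01 t/ha


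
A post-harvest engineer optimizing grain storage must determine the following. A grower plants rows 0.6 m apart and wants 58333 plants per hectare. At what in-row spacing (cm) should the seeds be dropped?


spacing = 10000 / (row_sp * density)
        = 10000 / (0.6 * 58333)
        = 10000 / 34999.80
        = 0.28572 m = 28.57 cm


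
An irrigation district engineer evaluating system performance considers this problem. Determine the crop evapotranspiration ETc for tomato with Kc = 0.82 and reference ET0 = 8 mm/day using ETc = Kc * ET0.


ETc = Kc * ET0
    = 0.82 * 8
    = 6.56 mm/day


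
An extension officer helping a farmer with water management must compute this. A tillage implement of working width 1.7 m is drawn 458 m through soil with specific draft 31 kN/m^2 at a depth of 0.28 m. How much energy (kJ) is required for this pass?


E = k * d * w * L
  = 31 * 0.28 * 1.7 * 458
  = 6758.25 kJ


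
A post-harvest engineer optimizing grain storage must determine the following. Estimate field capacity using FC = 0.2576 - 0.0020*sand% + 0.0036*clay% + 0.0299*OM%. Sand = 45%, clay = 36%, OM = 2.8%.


FC = 0.2576 - 0.0020*45 + 0.0036*36 + 0.0299*2.8
   = 0.2576 - 0.0900 + 0.1296 + 0.0837
   = 0.3809


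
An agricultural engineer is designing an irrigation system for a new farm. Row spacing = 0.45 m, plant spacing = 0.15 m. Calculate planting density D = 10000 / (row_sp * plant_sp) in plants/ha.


D = 10000 / (row_sp * plant_sp)
  = 10000 / (0.45 * 0.15)
  = 10000 / 0.0675
  = 148148.15 plants/ha


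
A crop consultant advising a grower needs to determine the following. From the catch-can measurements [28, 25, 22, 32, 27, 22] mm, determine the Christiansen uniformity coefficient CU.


xbar = 156 / 6 = 26
sum|xi - xbar| = 18
CU = 100 * (1 - 18 / (6 * 26))
   = 100 * (1 - 0.1154)
   = 88.46%


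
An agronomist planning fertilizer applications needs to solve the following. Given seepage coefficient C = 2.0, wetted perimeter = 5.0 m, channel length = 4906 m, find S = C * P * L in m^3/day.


S = C * P * L
  = 2.0 * 5.0 * 4906
  = 49060 m^3/day


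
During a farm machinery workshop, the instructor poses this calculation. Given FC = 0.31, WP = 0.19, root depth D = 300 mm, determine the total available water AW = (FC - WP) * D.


AW = (FC - WP) * D
   = (0.31 - 0.19) * 300
   = 0.12 * 300
   = 36 mm


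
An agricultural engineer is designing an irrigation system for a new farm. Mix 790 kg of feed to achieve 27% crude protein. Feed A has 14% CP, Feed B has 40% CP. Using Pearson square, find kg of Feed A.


parts_A = CP_b - target = 40 - 27 = 13
parts_B = target - CP_a = 27 - 14 = 13
total_parts = 13 + 13 = 26
Feed A = 790 * 13 / 26 = 395 kg
Feed B = 790 * 13 / 26 = 395 kg


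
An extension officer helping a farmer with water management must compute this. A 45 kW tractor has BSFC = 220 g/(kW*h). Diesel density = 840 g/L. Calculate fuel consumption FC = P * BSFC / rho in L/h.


FC = P * BSFC / rho_fuel
   = 45 * 220 / 840
   = 9900 / 840
   = 11.79 L/h


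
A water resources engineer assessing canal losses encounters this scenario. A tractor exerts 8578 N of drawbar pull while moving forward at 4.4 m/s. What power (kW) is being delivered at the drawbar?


P = F * v / 1000
  = 8578 * 4.4 / 1000
  = 37743.20 / 1000
  = 37.74 kW


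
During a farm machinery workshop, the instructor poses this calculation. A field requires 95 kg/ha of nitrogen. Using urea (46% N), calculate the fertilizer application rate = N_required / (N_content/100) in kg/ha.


Rate = N_required / (N_content / 100)
     = 95 / (46 / 100)
     = 95 / 0.46
     = 206.52 kg/ha


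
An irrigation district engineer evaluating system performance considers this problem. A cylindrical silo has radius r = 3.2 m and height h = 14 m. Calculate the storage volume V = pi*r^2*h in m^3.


V = pi * r^2 * h
  = pi * 3.2^2 * 14
  = pi * 10.24 * 14
  = 450.38 m^3


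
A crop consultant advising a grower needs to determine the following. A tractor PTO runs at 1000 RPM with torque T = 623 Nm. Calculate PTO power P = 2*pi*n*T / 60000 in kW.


P = 2*pi*n*T / 60000
  = 2*pi * 1000 * 623 / 60000
  = 3914424.45 / 60000
  = 65.24 kW


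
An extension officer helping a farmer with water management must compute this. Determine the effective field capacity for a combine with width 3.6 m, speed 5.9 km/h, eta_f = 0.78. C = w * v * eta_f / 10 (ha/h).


C = w * v * eta_f / 10
  = 3.6 * 5.9 * 0.78 / 10
  = 16.57 / 10
  = 1.66 ha/h


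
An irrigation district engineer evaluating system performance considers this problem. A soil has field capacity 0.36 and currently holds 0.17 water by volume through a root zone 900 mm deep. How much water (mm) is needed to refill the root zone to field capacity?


SMD = (FC - theta) * D
    = (0.36 - 0.17) * 900
    = 0.190 * 900
    = 171 mm


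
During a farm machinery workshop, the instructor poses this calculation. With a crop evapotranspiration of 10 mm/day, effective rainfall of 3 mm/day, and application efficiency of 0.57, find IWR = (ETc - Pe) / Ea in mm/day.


IWR = (ETc - Pe) / Ea
    = (10 - 3) / 0.57
    = 7 / 0.57
    = 12.28 mm/day


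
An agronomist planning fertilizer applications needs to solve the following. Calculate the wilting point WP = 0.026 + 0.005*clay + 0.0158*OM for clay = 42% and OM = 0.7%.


WP = 0.026 + 0.005*42 + 0.0158*0.7
   = 0.026 + 0.2100 + 0.0111
   = 0.2471


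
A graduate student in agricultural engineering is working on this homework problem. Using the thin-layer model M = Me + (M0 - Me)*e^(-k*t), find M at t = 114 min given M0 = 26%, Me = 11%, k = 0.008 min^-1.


M = Me + (M0 - Me) * e^(-k*t)
  = 11 + (26 - 11) * e^(-0.008*114)
  = 11 + 15 * e^(-0.912)
  = 11 + 15 * 0.40172
  = 11 + 6.0258
  = 17.03%


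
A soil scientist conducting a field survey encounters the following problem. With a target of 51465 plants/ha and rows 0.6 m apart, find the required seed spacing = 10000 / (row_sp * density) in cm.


spacing = 10000 / (row_sp * density)
        = 10000 / (0.6 * 51465)
        = 10000 / 30879
        = 0.32384 m = 32.38 cm


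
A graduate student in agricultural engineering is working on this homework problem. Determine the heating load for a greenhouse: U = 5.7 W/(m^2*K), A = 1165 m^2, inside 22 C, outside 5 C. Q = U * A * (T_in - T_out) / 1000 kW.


dT = 22 - (5) = 17 K
Q = U * A * dT
  = 5.7 * 1165 * 17
  = 112888.50 W = 112.89 kW


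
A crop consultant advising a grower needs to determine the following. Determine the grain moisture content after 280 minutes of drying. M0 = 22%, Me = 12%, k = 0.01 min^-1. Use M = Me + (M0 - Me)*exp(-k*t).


M = Me + (M0 - Me) * e^(-k*t)
  = 12 + (22 - 12) * e^(-0.01*280)
  = 12 + 10 * e^(-2.800)
  = 12 + 10 * 0.06081
  = 12 + 0.6081
  = 12.61%


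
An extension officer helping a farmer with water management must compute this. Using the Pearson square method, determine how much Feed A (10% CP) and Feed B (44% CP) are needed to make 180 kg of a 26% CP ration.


parts_A = CP_b - target = 44 - 26 = 18
parts_B = target - CP_a = 26 - 10 = 16
total_parts = 18 + 16 = 34
Feed A = 180 * 18 / 34 = 95.29 kg
Feed B = 180 * 16 / 34 = 84.71 kg

95.29 kg


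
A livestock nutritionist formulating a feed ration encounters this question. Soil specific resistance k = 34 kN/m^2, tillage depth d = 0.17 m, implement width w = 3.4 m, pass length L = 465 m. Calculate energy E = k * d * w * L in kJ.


E = k * d * w * L
  = 34 * 0.17 * 3.4 * 465
  = 9138.18 kJ


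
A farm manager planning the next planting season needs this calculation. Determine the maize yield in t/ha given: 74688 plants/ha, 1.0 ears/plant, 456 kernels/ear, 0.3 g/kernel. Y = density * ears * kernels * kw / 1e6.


Y = density * ears * kernels * kw
  = 74688 * 1.0 * 456 * 0.3 g/ha
  = 10217318.40 g/ha
  = 10217.32 kg/ha = 10.22 t/ha


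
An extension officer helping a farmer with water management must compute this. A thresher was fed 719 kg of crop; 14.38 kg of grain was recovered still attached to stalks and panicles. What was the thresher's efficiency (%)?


eta = (total - unthreshed) / total * 100
    = (719 - 14.38) / 719 * 100
    = 704.62 / 719 * 100
    = 98%


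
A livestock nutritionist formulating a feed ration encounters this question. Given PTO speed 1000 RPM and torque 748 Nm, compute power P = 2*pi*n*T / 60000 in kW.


P = 2*pi*n*T / 60000
  = 2*pi * 1000 * 748 / 60000
  = 4699822.61 / 60000
  = 78.33 kW


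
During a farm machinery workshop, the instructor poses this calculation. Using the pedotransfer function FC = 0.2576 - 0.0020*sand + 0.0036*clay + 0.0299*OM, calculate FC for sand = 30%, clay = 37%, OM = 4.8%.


FC = 0.2576 - 0.0020*30 + 0.0036*37 + 0.0299*4.8
   = 0.2576 - 0.0600 + 0.1332 + 0.1435
   = 0.4743


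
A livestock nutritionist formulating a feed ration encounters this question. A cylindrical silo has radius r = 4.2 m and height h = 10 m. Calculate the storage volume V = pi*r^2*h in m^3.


V = pi * r^2 * h
  = pi * 4.2^2 * 10
  = pi * 17.64 * 10
  = 554.18 m^3


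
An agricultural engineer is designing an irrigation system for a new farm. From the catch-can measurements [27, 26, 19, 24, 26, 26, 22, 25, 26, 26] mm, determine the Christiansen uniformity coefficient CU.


xbar = 247 / 10 = 24.700
sum|xi - xbar| = 18.200
CU = 100 * (1 - 18.200 / (10 * 24.700))
   = 100 * (1 - 0.0737)
   = 92.63%


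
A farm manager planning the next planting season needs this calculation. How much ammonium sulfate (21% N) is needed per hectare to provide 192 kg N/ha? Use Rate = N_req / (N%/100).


Rate = N_required / (N_content / 100)
     = 192 / (21 / 100)
     = 192 / 0.21
     = 914.29 kg/ha


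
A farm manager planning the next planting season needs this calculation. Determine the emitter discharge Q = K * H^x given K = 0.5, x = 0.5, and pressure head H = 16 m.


Q = K * H^x
  = 0.5 * 16^0.5
  = 0.5 * 4
  = 2 L/h


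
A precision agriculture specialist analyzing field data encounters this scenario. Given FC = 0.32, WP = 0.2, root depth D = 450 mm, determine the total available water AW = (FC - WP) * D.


AW = (FC - WP) * D
   = (0.32 - 0.2) * 450
   = 0.12 * 450
   = 54 mm


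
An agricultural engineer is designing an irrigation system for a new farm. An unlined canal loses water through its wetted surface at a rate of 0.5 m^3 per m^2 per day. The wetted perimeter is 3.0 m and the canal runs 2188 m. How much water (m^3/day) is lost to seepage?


S = C * P * L
  = 0.5 * 3.0 * 2188
  = 3282 m^3/day


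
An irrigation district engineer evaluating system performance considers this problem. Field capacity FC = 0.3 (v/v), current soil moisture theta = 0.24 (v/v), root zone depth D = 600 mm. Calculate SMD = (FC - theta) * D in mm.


SMD = (FC - theta) * D
    = (0.3 - 0.24) * 600
    = 0.060 * 600
    = 36 mm


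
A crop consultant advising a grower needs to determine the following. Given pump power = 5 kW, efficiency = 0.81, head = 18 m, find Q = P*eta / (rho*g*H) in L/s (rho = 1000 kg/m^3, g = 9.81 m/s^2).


Q = (P * 1000 * eta) / (rho * g * H)
  = (5 * 1000 * 0.81) / (1000 * 9.81 * 18)
  = 4050 / 176580
  = 0.02294 m^3/s = 22.94 L/s


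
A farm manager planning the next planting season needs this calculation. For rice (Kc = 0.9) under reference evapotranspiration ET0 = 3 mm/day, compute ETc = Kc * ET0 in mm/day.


ETc = Kc * ET0
    = 0.9 * 3
    = 2.70 mm/day


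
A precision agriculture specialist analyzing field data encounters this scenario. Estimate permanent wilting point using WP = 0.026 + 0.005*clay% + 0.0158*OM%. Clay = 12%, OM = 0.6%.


WP = 0.026 + 0.005*12 + 0.0158*0.6
   = 0.026 + 0.0600 + 0.0095
   = 0.0955


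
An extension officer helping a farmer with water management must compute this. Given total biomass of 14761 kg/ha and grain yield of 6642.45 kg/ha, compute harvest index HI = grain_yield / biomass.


HI = grain_yield / biomass
   = 6642.45 / 14761
   = 0.45


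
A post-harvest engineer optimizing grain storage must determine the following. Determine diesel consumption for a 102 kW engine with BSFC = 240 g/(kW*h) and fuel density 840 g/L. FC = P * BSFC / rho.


FC = P * BSFC / rho_fuel
   = 102 * 240 / 840
   = 24480 / 840
   = 29.14 L/h


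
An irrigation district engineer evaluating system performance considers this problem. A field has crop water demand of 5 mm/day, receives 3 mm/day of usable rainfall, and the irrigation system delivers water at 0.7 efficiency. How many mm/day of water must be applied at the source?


IWR = (ETc - Pe) / Ea
    = (5 - 3) / 0.7
    = 2 / 0.7
    = 2.86 mm/day


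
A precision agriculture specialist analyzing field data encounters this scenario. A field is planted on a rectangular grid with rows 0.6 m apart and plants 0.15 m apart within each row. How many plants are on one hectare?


D = 10000 / (row_sp * plant_sp)
  = 10000 / (0.6 * 0.15)
  = 10000 / 0.0900
  = 111111.11 plants/ha


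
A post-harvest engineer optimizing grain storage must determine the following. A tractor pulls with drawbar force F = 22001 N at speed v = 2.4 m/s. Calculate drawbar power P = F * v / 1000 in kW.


P = F * v / 1000
  = 22001 * 2.4 / 1000
  = 52802.40 / 1000
  = 52.80 kW


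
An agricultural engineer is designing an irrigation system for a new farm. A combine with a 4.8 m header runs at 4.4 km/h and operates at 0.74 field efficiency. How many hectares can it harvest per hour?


C = w * v * eta_f / 10
  = 4.8 * 4.4 * 0.74 / 10
  = 15.63 / 10
  = 1.56 ha/h


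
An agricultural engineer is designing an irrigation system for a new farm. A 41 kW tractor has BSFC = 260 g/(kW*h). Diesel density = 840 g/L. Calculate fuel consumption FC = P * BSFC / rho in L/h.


FC = P * BSFC / rho_fuel
   = 41 * 260 / 840
   = 10660 / 840
   = 12.69 L/h


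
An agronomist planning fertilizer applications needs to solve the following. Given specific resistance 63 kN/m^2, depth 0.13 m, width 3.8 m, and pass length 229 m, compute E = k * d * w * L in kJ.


E = k * d * w * L
  = 63 * 0.13 * 3.8 * 229
  = 7126.94 kJ


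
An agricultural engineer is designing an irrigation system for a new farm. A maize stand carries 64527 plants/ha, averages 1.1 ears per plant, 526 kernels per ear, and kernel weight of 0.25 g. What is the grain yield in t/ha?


Y = density * ears * kernels * kw
  = 64527 * 1.1 * 526 * 0.25 g/ha
  = 9333830.55 g/ha
  = 9333.83 kg/ha = 9.33 t/ha


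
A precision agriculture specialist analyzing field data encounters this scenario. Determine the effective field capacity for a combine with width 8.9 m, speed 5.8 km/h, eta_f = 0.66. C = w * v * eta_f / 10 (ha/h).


C = w * v * eta_f / 10
  = 8.9 * 5.8 * 0.66 / 10
  = 34.07 / 10
  = 3.41 ha/h


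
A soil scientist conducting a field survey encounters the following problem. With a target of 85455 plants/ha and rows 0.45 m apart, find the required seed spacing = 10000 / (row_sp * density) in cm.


spacing = 10000 / (row_sp * density)
        = 10000 / (0.45 * 85455)
        = 10000 / 38454.75
        = 0.26005 m = 26.00 cm


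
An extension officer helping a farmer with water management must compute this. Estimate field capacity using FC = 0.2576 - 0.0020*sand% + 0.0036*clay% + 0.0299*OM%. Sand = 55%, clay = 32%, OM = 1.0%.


FC = 0.2576 - 0.0020*55 + 0.0036*32 + 0.0299*1.0
   = 0.2576 - 0.1100 + 0.1152 + 0.0299
   = 0.2927


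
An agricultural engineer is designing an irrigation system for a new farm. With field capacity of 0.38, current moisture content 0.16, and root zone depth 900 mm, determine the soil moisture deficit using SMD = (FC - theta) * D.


SMD = (FC - theta) * D
    = (0.38 - 0.16) * 900
    = 0.220 * 900
    = 198 mm


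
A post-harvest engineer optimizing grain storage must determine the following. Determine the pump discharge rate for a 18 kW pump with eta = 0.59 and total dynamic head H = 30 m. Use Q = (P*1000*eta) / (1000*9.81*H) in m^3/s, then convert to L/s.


Q = (P * 1000 * eta) / (rho * g * H)
  = (18 * 1000 * 0.59) / (1000 * 9.81 * 30)
  = 10620 / 294300
  = 0.03609 m^3/s = 36.09 L/s


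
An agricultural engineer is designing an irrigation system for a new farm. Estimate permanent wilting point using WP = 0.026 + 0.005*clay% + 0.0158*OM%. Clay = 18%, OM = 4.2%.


WP = 0.026 + 0.005*18 + 0.0158*4.2
   = 0.026 + 0.0900 + 0.0664
   = 0.1824


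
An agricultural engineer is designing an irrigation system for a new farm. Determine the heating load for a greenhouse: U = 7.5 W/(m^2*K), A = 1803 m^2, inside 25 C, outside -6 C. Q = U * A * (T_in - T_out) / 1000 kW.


dT = 25 - (-6) = 31 K
Q = U * A * dT
  = 7.5 * 1803 * 31
  = 419197.50 W = 419.20 kW


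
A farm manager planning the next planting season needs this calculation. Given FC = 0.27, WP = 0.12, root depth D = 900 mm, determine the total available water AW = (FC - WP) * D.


AW = (FC - WP) * D
   = (0.27 - 0.12) * 900
   = 0.15 * 900
   = 135 mm


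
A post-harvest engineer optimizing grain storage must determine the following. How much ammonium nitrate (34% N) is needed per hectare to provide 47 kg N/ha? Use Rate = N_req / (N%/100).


Rate = N_required / (N_content / 100)
     = 47 / (34 / 100)
     = 47 / 0.34
     = 138.24 kg/ha


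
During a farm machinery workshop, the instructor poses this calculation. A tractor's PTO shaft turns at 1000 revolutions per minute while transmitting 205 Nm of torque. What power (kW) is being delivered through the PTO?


P = 2*pi*n*T / 60000
  = 2*pi * 1000 * 205 / 60000
  = 1288052.99 / 60000
  = 21.47 kW


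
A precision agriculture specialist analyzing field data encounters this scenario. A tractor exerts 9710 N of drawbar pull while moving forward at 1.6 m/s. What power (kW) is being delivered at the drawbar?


P = F * v / 1000
  = 9710 * 1.6 / 1000
  = 15536 / 1000
  = 15.54 kW


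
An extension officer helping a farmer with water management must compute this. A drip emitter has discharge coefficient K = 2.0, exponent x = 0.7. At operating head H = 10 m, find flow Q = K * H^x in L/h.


Q = K * H^x
  = 2.0 * 10^0.7
  = 2.0 * 5.0119
  = 10.02 L/h


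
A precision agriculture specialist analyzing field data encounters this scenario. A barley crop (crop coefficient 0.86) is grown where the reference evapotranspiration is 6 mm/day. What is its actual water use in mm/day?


ETc = Kc * ET0
    = 0.86 * 6
    = 5.16 mm/day


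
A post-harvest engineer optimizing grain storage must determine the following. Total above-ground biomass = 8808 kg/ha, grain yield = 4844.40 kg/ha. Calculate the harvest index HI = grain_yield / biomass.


HI = grain_yield / biomass
   = 4844.40 / 8808
   = 0.55


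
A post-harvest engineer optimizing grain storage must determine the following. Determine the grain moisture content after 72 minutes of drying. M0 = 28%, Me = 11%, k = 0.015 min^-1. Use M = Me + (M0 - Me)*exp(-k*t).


M = Me + (M0 - Me) * e^(-k*t)
  = 11 + (28 - 11) * e^(-0.015*72)
  = 11 + 17 * e^(-1.080)
  = 11 + 17 * 0.33960
  = 11 + 5.7731
  = 16.77%


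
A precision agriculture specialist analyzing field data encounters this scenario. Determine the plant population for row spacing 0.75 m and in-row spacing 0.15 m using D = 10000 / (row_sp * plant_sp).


D = 10000 / (row_sp * plant_sp)
  = 10000 / (0.75 * 0.15)
  = 10000 / 0.1125
  = 88888.89 plants/ha


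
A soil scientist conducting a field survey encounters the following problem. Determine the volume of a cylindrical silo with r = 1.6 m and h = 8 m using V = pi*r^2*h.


V = pi * r^2 * h
  = pi * 1.6^2 * 8
  = pi * 2.56 * 8
  = 64.34 m^3


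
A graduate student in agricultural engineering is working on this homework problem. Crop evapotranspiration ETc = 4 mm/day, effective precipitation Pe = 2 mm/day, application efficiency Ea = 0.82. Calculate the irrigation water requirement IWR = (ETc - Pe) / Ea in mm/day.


IWR = (ETc - Pe) / Ea
    = (4 - 2) / 0.82
    = 2 / 0.82
    = 2.44 mm/day


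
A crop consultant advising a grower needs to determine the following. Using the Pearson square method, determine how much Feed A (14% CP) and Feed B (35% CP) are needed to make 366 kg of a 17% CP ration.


parts_A = CP_b - target = 35 - 17 = 18
parts_B = target - CP_a = 17 - 14 = 3
total_parts = 18 + 3 = 21
Feed A = 366 * 18 / 21 = 313.71 kg
Feed B = 366 * 3 / 21 = 52.29 kg

313.71 kg
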